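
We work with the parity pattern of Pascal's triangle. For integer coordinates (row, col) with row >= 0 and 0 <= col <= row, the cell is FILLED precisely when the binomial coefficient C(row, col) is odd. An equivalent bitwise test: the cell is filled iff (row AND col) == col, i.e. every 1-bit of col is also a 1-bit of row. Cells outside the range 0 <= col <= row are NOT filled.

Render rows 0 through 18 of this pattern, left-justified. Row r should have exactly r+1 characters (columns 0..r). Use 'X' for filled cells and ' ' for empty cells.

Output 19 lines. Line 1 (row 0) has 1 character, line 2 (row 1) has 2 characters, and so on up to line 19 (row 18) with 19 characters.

Answer: X
XX
X X
XXXX
X   X
XX  XX
X X X X
XXXXXXXX
X       X
XX      XX
X X     X X
XXXX    XXXX
X   X   X   X
XX  XX  XX  XX
X X X X X X X X
XXXXXXXXXXXXXXXX
X               X
XX              XX
X X             X X

Derivation:
r0=0: X
r1=1: XX
r2=10: X X
r3=11: XXXX
r4=100: X   X
r5=101: XX  XX
r6=110: X X X X
r7=111: XXXXXXXX
r8=1000: X       X
r9=1001: XX      XX
r10=1010: X X     X X
r11=1011: XXXX    XXXX
r12=1100: X   X   X   X
r13=1101: XX  XX  XX  XX
r14=1110: X X X X X X X X
r15=1111: XXXXXXXXXXXXXXXX
r16=10000: X               X
r17=10001: XX              XX
r18=10010: X X             X X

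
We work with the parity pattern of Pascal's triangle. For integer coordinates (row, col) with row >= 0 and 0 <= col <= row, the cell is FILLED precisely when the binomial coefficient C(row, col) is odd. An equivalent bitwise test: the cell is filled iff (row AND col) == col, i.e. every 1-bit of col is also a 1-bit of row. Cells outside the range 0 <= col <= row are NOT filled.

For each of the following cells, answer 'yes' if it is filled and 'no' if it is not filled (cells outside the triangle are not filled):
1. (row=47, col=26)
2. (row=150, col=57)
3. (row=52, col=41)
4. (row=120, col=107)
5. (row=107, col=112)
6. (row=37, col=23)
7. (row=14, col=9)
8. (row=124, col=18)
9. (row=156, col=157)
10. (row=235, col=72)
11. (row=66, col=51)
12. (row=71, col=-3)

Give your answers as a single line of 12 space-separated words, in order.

Answer: no no no no no no no no no yes no no

Derivation:
(47,26): row=0b101111, col=0b11010, row AND col = 0b1010 = 10; 10 != 26 -> empty
(150,57): row=0b10010110, col=0b111001, row AND col = 0b10000 = 16; 16 != 57 -> empty
(52,41): row=0b110100, col=0b101001, row AND col = 0b100000 = 32; 32 != 41 -> empty
(120,107): row=0b1111000, col=0b1101011, row AND col = 0b1101000 = 104; 104 != 107 -> empty
(107,112): col outside [0, 107] -> not filled
(37,23): row=0b100101, col=0b10111, row AND col = 0b101 = 5; 5 != 23 -> empty
(14,9): row=0b1110, col=0b1001, row AND col = 0b1000 = 8; 8 != 9 -> empty
(124,18): row=0b1111100, col=0b10010, row AND col = 0b10000 = 16; 16 != 18 -> empty
(156,157): col outside [0, 156] -> not filled
(235,72): row=0b11101011, col=0b1001000, row AND col = 0b1001000 = 72; 72 == 72 -> filled
(66,51): row=0b1000010, col=0b110011, row AND col = 0b10 = 2; 2 != 51 -> empty
(71,-3): col outside [0, 71] -> not filled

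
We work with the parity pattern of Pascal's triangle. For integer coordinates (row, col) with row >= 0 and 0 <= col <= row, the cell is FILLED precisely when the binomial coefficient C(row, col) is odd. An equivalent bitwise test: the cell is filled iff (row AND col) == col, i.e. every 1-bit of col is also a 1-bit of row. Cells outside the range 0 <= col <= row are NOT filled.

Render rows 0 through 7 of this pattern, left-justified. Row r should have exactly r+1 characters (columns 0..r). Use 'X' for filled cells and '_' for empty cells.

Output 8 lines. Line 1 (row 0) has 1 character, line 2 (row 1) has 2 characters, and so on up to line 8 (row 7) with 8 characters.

Answer: X
XX
X_X
XXXX
X___X
XX__XX
X_X_X_X
XXXXXXXX

Derivation:
r0=0: X
r1=1: XX
r2=10: X_X
r3=11: XXXX
r4=100: X___X
r5=101: XX__XX
r6=110: X_X_X_X
r7=111: XXXXXXXX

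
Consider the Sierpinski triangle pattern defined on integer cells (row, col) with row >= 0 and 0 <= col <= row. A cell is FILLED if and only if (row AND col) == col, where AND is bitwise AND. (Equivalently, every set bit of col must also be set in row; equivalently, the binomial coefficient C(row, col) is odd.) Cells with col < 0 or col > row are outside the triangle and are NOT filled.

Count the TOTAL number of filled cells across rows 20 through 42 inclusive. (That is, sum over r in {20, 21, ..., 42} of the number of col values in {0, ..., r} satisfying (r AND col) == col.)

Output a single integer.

r20=10100 pc2: +4 =4
r21=10101 pc3: +8 =12
r22=10110 pc3: +8 =20
r23=10111 pc4: +16 =36
r24=11000 pc2: +4 =40
r25=11001 pc3: +8 =48
r26=11010 pc3: +8 =56
r27=11011 pc4: +16 =72
r28=11100 pc3: +8 =80
r29=11101 pc4: +16 =96
r30=11110 pc4: +16 =112
r31=11111 pc5: +32 =144
r32=100000 pc1: +2 =146
r33=100001 pc2: +4 =150
r34=100010 pc2: +4 =154
r35=100011 pc3: +8 =162
r36=100100 pc2: +4 =166
r37=100101 pc3: +8 =174
r38=100110 pc3: +8 =182
r39=100111 pc4: +16 =198
r40=101000 pc2: +4 =202
r41=101001 pc3: +8 =210
r42=101010 pc3: +8 =218

Answer: 218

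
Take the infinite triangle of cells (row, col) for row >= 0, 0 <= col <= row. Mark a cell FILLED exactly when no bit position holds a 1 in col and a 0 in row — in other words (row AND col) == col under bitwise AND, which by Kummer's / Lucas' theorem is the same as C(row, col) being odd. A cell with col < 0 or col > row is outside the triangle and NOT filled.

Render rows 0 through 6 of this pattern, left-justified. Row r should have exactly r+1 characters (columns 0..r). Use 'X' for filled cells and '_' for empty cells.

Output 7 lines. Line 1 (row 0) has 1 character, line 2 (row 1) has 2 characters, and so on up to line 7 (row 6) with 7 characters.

r0=0: X
r1=1: XX
r2=10: X_X
r3=11: XXXX
r4=100: X___X
r5=101: XX__XX
r6=110: X_X_X_X

Answer: X
XX
X_X
XXXX
X___X
XX__XX
X_X_X_X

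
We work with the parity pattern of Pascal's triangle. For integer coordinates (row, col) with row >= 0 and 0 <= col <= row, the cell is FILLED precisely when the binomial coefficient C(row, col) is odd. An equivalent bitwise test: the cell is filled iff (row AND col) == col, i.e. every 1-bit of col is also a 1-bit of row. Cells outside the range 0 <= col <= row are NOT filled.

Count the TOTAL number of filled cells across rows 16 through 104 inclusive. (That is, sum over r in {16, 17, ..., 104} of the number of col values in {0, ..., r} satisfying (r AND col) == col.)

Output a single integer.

Answer: 1250

Derivation:
r16=10000 pc1: +2 =2
r17=10001 pc2: +4 =6
r18=10010 pc2: +4 =10
r19=10011 pc3: +8 =18
r20=10100 pc2: +4 =22
r21=10101 pc3: +8 =30
r22=10110 pc3: +8 =38
r23=10111 pc4: +16 =54
r24=11000 pc2: +4 =58
r25=11001 pc3: +8 =66
r26=11010 pc3: +8 =74
r27=11011 pc4: +16 =90
r28=11100 pc3: +8 =98
r29=11101 pc4: +16 =114
r30=11110 pc4: +16 =130
r31=11111 pc5: +32 =162
r32=100000 pc1: +2 =164
r33=100001 pc2: +4 =168
r34=100010 pc2: +4 =172
r35=100011 pc3: +8 =180
r36=100100 pc2: +4 =184
r37=100101 pc3: +8 =192
r38=100110 pc3: +8 =200
r39=100111 pc4: +16 =216
r40=101000 pc2: +4 =220
r41=101001 pc3: +8 =228
r42=101010 pc3: +8 =236
r43=101011 pc4: +16 =252
r44=101100 pc3: +8 =260
r45=101101 pc4: +16 =276
r46=101110 pc4: +16 =292
r47=101111 pc5: +32 =324
r48=110000 pc2: +4 =328
r49=110001 pc3: +8 =336
r50=110010 pc3: +8 =344
r51=110011 pc4: +16 =360
r52=110100 pc3: +8 =368
r53=110101 pc4: +16 =384
r54=110110 pc4: +16 =400
r55=110111 pc5: +32 =432
r56=111000 pc3: +8 =440
r57=111001 pc4: +16 =456
r58=111010 pc4: +16 =472
r59=111011 pc5: +32 =504
r60=111100 pc4: +16 =520
r61=111101 pc5: +32 =552
r62=111110 pc5: +32 =584
r63=111111 pc6: +64 =648
r64=1000000 pc1: +2 =650
r65=1000001 pc2: +4 =654
r66=1000010 pc2: +4 =658
r67=1000011 pc3: +8 =666
r68=1000100 pc2: +4 =670
r69=1000101 pc3: +8 =678
r70=1000110 pc3: +8 =686
r71=1000111 pc4: +16 =702
r72=1001000 pc2: +4 =706
r73=1001001 pc3: +8 =714
r74=1001010 pc3: +8 =722
r75=1001011 pc4: +16 =738
r76=1001100 pc3: +8 =746
r77=1001101 pc4: +16 =762
r78=1001110 pc4: +16 =778
r79=1001111 pc5: +32 =810
r80=1010000 pc2: +4 =814
r81=1010001 pc3: +8 =822
r82=1010010 pc3: +8 =830
r83=1010011 pc4: +16 =846
r84=1010100 pc3: +8 =854
r85=1010101 pc4: +16 =870
r86=1010110 pc4: +16 =886
r87=1010111 pc5: +32 =918
r88=1011000 pc3: +8 =926
r89=1011001 pc4: +16 =942
r90=1011010 pc4: +16 =958
r91=1011011 pc5: +32 =990
r92=1011100 pc4: +16 =1006
r93=1011101 pc5: +32 =1038
r94=1011110 pc5: +32 =1070
r95=1011111 pc6: +64 =1134
r96=1100000 pc2: +4 =1138
r97=1100001 pc3: +8 =1146
r98=1100010 pc3: +8 =1154
r99=1100011 pc4: +16 =1170
r100=1100100 pc3: +8 =1178
r101=1100101 pc4: +16 =1194
r102=1100110 pc4: +16 =1210
r103=1100111 pc5: +32 =1242
r104=1101000 pc3: +8 =1250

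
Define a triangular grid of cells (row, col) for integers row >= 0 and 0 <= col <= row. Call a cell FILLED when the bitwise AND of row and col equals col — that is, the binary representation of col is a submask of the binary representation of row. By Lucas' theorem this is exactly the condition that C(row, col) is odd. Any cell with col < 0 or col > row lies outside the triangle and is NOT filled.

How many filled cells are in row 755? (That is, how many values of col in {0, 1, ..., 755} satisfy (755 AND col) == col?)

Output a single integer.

Answer: 128

Derivation:
755 in binary = 1011110011
popcount(755) = number of 1-bits in 1011110011 = 7
A col c satisfies (755 AND c) == c iff every set bit of c is also set in 755; each of the 7 set bits of 755 can independently be on or off in c.
count = 2^7 = 128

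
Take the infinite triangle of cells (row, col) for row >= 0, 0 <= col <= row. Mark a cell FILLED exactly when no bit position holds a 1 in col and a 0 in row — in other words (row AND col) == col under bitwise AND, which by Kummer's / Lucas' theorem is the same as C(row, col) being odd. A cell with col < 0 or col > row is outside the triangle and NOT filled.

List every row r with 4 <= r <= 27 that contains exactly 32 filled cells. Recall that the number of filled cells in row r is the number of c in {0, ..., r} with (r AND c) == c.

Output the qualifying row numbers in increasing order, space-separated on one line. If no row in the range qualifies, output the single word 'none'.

Answer: none

Derivation:
Row r has 2^popcount(r) filled cells, so we need popcount(r) = log2(32) = 5.
Scan r = 4..27 and keep those with exactly 5 one-bits:
r=4=100 popcount=1 -> skip
r=5=101 popcount=2 -> skip
r=6=110 popcount=2 -> skip
r=7=111 popcount=3 -> skip
r=8=1000 popcount=1 -> skip
r=9=1001 popcount=2 -> skip
r=10=1010 popcount=2 -> skip
r=11=1011 popcount=3 -> skip
r=12=1100 popcount=2 -> skip
r=13=1101 popcount=3 -> skip
r=14=1110 popcount=3 -> skip
r=15=1111 popcount=4 -> skip
r=16=10000 popcount=1 -> skip
r=17=10001 popcount=2 -> skip
r=18=10010 popcount=2 -> skip
r=19=10011 popcount=3 -> skip
r=20=10100 popcount=2 -> skip
r=21=10101 popcount=3 -> skip
r=22=10110 popcount=3 -> skip
r=23=10111 popcount=4 -> skip
r=24=11000 popcount=2 -> skip
r=25=11001 popcount=3 -> skip
r=26=11010 popcount=3 -> skip
r=27=11011 popcount=4 -> skip
Kept rows: none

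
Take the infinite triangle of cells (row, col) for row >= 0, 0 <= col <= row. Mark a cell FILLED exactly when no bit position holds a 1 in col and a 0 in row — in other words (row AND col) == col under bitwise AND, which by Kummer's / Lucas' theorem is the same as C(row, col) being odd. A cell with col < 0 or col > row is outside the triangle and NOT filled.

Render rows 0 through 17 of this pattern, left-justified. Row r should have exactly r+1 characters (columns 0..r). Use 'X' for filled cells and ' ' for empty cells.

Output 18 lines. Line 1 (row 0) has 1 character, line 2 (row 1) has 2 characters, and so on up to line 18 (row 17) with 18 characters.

Answer: X
XX
X X
XXXX
X   X
XX  XX
X X X X
XXXXXXXX
X       X
XX      XX
X X     X X
XXXX    XXXX
X   X   X   X
XX  XX  XX  XX
X X X X X X X X
XXXXXXXXXXXXXXXX
X               X
XX              XX

Derivation:
r0=0: X
r1=1: XX
r2=10: X X
r3=11: XXXX
r4=100: X   X
r5=101: XX  XX
r6=110: X X X X
r7=111: XXXXXXXX
r8=1000: X       X
r9=1001: XX      XX
r10=1010: X X     X X
r11=1011: XXXX    XXXX
r12=1100: X   X   X   X
r13=1101: XX  XX  XX  XX
r14=1110: X X X X X X X X
r15=1111: XXXXXXXXXXXXXXXX
r16=10000: X               X
r17=10001: XX              XX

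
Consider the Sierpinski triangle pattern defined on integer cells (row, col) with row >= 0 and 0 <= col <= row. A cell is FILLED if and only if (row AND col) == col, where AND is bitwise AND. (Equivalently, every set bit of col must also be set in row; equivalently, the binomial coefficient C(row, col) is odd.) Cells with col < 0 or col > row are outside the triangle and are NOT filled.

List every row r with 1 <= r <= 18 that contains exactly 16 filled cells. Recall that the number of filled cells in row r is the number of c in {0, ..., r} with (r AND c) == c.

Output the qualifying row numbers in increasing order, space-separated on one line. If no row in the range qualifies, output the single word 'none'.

Row r has 2^popcount(r) filled cells, so we need popcount(r) = log2(16) = 4.
Scan r = 1..18 and keep those with exactly 4 one-bits:
r=1=1 popcount=1 -> skip
r=2=10 popcount=1 -> skip
r=3=11 popcount=2 -> skip
r=4=100 popcount=1 -> skip
r=5=101 popcount=2 -> skip
r=6=110 popcount=2 -> skip
r=7=111 popcount=3 -> skip
r=8=1000 popcount=1 -> skip
r=9=1001 popcount=2 -> skip
r=10=1010 popcount=2 -> skip
r=11=1011 popcount=3 -> skip
r=12=1100 popcount=2 -> skip
r=13=1101 popcount=3 -> skip
r=14=1110 popcount=3 -> skip
r=15=1111 popcount=4 -> KEEP
r=16=10000 popcount=1 -> skip
r=17=10001 popcount=2 -> skip
r=18=10010 popcount=2 -> skip
Kept rows: 15

Answer: 15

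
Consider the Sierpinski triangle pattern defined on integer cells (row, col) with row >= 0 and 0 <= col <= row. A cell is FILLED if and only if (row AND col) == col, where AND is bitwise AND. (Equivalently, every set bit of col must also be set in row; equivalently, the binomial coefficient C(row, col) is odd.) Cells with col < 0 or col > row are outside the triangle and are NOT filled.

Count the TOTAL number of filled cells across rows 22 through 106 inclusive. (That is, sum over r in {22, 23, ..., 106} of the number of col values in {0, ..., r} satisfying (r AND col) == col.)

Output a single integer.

Answer: 1252

Derivation:
r22=10110 pc3: +8 =8
r23=10111 pc4: +16 =24
r24=11000 pc2: +4 =28
r25=11001 pc3: +8 =36
r26=11010 pc3: +8 =44
r27=11011 pc4: +16 =60
r28=11100 pc3: +8 =68
r29=11101 pc4: +16 =84
r30=11110 pc4: +16 =100
r31=11111 pc5: +32 =132
r32=100000 pc1: +2 =134
r33=100001 pc2: +4 =138
r34=100010 pc2: +4 =142
r35=100011 pc3: +8 =150
r36=100100 pc2: +4 =154
r37=100101 pc3: +8 =162
r38=100110 pc3: +8 =170
r39=100111 pc4: +16 =186
r40=101000 pc2: +4 =190
r41=101001 pc3: +8 =198
r42=101010 pc3: +8 =206
r43=101011 pc4: +16 =222
r44=101100 pc3: +8 =230
r45=101101 pc4: +16 =246
r46=101110 pc4: +16 =262
r47=101111 pc5: +32 =294
r48=110000 pc2: +4 =298
r49=110001 pc3: +8 =306
r50=110010 pc3: +8 =314
r51=110011 pc4: +16 =330
r52=110100 pc3: +8 =338
r53=110101 pc4: +16 =354
r54=110110 pc4: +16 =370
r55=110111 pc5: +32 =402
r56=111000 pc3: +8 =410
r57=111001 pc4: +16 =426
r58=111010 pc4: +16 =442
r59=111011 pc5: +32 =474
r60=111100 pc4: +16 =490
r61=111101 pc5: +32 =522
r62=111110 pc5: +32 =554
r63=111111 pc6: +64 =618
r64=1000000 pc1: +2 =620
r65=1000001 pc2: +4 =624
r66=1000010 pc2: +4 =628
r67=1000011 pc3: +8 =636
r68=1000100 pc2: +4 =640
r69=1000101 pc3: +8 =648
r70=1000110 pc3: +8 =656
r71=1000111 pc4: +16 =672
r72=1001000 pc2: +4 =676
r73=1001001 pc3: +8 =684
r74=1001010 pc3: +8 =692
r75=1001011 pc4: +16 =708
r76=1001100 pc3: +8 =716
r77=1001101 pc4: +16 =732
r78=1001110 pc4: +16 =748
r79=1001111 pc5: +32 =780
r80=1010000 pc2: +4 =784
r81=1010001 pc3: +8 =792
r82=1010010 pc3: +8 =800
r83=1010011 pc4: +16 =816
r84=1010100 pc3: +8 =824
r85=1010101 pc4: +16 =840
r86=1010110 pc4: +16 =856
r87=1010111 pc5: +32 =888
r88=1011000 pc3: +8 =896
r89=1011001 pc4: +16 =912
r90=1011010 pc4: +16 =928
r91=1011011 pc5: +32 =960
r92=1011100 pc4: +16 =976
r93=1011101 pc5: +32 =1008
r94=1011110 pc5: +32 =1040
r95=1011111 pc6: +64 =1104
r96=1100000 pc2: +4 =1108
r97=1100001 pc3: +8 =1116
r98=1100010 pc3: +8 =1124
r99=1100011 pc4: +16 =1140
r100=1100100 pc3: +8 =1148
r101=1100101 pc4: +16 =1164
r102=1100110 pc4: +16 =1180
r103=1100111 pc5: +32 =1212
r104=1101000 pc3: +8 =1220
r105=1101001 pc4: +16 =1236
r106=1101010 pc4: +16 =1252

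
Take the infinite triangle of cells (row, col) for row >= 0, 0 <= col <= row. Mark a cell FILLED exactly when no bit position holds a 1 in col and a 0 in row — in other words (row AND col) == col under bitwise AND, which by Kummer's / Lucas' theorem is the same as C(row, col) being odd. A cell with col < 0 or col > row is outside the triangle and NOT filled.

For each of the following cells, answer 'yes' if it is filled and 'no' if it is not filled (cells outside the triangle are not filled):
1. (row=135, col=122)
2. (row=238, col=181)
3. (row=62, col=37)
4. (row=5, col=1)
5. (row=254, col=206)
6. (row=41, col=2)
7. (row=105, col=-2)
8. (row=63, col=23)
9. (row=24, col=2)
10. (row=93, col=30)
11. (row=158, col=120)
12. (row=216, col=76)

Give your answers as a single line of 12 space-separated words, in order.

Answer: no no no yes yes no no yes no no no no

Derivation:
(135,122): row=0b10000111, col=0b1111010, row AND col = 0b10 = 2; 2 != 122 -> empty
(238,181): row=0b11101110, col=0b10110101, row AND col = 0b10100100 = 164; 164 != 181 -> empty
(62,37): row=0b111110, col=0b100101, row AND col = 0b100100 = 36; 36 != 37 -> empty
(5,1): row=0b101, col=0b1, row AND col = 0b1 = 1; 1 == 1 -> filled
(254,206): row=0b11111110, col=0b11001110, row AND col = 0b11001110 = 206; 206 == 206 -> filled
(41,2): row=0b101001, col=0b10, row AND col = 0b0 = 0; 0 != 2 -> empty
(105,-2): col outside [0, 105] -> not filled
(63,23): row=0b111111, col=0b10111, row AND col = 0b10111 = 23; 23 == 23 -> filled
(24,2): row=0b11000, col=0b10, row AND col = 0b0 = 0; 0 != 2 -> empty
(93,30): row=0b1011101, col=0b11110, row AND col = 0b11100 = 28; 28 != 30 -> empty
(158,120): row=0b10011110, col=0b1111000, row AND col = 0b11000 = 24; 24 != 120 -> empty
(216,76): row=0b11011000, col=0b1001100, row AND col = 0b1001000 = 72; 72 != 76 -> empty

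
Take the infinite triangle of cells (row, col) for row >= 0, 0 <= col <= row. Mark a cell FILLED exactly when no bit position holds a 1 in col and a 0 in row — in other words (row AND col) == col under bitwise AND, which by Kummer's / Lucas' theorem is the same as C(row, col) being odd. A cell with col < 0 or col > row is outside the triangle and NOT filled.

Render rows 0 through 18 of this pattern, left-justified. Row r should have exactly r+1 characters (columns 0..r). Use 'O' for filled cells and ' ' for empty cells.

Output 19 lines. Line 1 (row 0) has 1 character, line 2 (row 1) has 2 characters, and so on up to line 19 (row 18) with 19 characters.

r0=0: O
r1=1: OO
r2=10: O O
r3=11: OOOO
r4=100: O   O
r5=101: OO  OO
r6=110: O O O O
r7=111: OOOOOOOO
r8=1000: O       O
r9=1001: OO      OO
r10=1010: O O     O O
r11=1011: OOOO    OOOO
r12=1100: O   O   O   O
r13=1101: OO  OO  OO  OO
r14=1110: O O O O O O O O
r15=1111: OOOOOOOOOOOOOOOO
r16=10000: O               O
r17=10001: OO              OO
r18=10010: O O             O O

Answer: O
OO
O O
OOOO
O   O
OO  OO
O O O O
OOOOOOOO
O       O
OO      OO
O O     O O
OOOO    OOOO
O   O   O   O
OO  OO  OO  OO
O O O O O O O O
OOOOOOOOOOOOOOOO
O               O
OO              OO
O O             O O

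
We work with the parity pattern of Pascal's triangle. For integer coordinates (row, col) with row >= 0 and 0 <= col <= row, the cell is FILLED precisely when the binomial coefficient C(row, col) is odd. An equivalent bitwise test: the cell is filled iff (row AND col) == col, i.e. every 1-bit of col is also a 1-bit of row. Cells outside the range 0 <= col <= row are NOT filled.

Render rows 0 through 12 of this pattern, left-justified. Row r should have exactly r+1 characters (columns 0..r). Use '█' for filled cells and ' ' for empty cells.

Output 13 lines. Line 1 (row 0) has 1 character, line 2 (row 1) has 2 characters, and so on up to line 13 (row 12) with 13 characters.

r0=0: █
r1=1: ██
r2=10: █ █
r3=11: ████
r4=100: █   █
r5=101: ██  ██
r6=110: █ █ █ █
r7=111: ████████
r8=1000: █       █
r9=1001: ██      ██
r10=1010: █ █     █ █
r11=1011: ████    ████
r12=1100: █   █   █   █

Answer: █
██
█ █
████
█   █
██  ██
█ █ █ █
████████
█       █
██      ██
█ █     █ █
████    ████
█   █   █   █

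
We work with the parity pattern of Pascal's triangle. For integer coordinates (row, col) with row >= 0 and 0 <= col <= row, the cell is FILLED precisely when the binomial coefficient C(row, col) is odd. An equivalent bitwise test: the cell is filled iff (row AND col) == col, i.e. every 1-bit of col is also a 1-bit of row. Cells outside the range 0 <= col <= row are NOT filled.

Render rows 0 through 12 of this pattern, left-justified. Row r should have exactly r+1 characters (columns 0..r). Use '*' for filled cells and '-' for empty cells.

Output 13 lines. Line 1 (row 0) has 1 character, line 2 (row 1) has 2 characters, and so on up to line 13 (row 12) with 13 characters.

Answer: *
**
*-*
****
*---*
**--**
*-*-*-*
********
*-------*
**------**
*-*-----*-*
****----****
*---*---*---*

Derivation:
r0=0: *
r1=1: **
r2=10: *-*
r3=11: ****
r4=100: *---*
r5=101: **--**
r6=110: *-*-*-*
r7=111: ********
r8=1000: *-------*
r9=1001: **------**
r10=1010: *-*-----*-*
r11=1011: ****----****
r12=1100: *---*---*---*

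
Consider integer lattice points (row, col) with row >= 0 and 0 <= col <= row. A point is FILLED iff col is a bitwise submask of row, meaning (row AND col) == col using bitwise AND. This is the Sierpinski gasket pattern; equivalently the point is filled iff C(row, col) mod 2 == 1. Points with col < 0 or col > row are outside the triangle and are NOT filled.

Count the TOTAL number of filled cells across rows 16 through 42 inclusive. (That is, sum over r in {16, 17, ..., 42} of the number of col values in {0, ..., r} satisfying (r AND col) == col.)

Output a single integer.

r16=10000 pc1: +2 =2
r17=10001 pc2: +4 =6
r18=10010 pc2: +4 =10
r19=10011 pc3: +8 =18
r20=10100 pc2: +4 =22
r21=10101 pc3: +8 =30
r22=10110 pc3: +8 =38
r23=10111 pc4: +16 =54
r24=11000 pc2: +4 =58
r25=11001 pc3: +8 =66
r26=11010 pc3: +8 =74
r27=11011 pc4: +16 =90
r28=11100 pc3: +8 =98
r29=11101 pc4: +16 =114
r30=11110 pc4: +16 =130
r31=11111 pc5: +32 =162
r32=100000 pc1: +2 =164
r33=100001 pc2: +4 =168
r34=100010 pc2: +4 =172
r35=100011 pc3: +8 =180
r36=100100 pc2: +4 =184
r37=100101 pc3: +8 =192
r38=100110 pc3: +8 =200
r39=100111 pc4: +16 =216
r40=101000 pc2: +4 =220
r41=101001 pc3: +8 =228
r42=101010 pc3: +8 =236

Answer: 236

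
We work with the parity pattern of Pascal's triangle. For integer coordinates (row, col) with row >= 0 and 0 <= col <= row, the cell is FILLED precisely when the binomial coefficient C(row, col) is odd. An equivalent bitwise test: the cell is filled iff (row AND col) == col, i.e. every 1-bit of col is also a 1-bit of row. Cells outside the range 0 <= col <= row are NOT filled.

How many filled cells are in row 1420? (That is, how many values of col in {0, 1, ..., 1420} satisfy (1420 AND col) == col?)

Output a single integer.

1420 in binary = 10110001100
popcount(1420) = number of 1-bits in 10110001100 = 5
A col c satisfies (1420 AND c) == c iff every set bit of c is also set in 1420; each of the 5 set bits of 1420 can independently be on or off in c.
count = 2^5 = 32

Answer: 32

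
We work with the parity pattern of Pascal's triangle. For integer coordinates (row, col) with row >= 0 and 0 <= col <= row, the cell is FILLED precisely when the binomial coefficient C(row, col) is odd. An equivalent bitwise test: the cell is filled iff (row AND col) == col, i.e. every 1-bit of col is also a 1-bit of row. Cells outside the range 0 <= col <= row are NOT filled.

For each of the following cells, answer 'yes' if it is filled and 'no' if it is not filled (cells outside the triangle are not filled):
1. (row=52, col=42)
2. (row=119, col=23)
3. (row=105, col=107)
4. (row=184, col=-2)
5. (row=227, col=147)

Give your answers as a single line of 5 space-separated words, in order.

(52,42): row=0b110100, col=0b101010, row AND col = 0b100000 = 32; 32 != 42 -> empty
(119,23): row=0b1110111, col=0b10111, row AND col = 0b10111 = 23; 23 == 23 -> filled
(105,107): col outside [0, 105] -> not filled
(184,-2): col outside [0, 184] -> not filled
(227,147): row=0b11100011, col=0b10010011, row AND col = 0b10000011 = 131; 131 != 147 -> empty

Answer: no yes no no no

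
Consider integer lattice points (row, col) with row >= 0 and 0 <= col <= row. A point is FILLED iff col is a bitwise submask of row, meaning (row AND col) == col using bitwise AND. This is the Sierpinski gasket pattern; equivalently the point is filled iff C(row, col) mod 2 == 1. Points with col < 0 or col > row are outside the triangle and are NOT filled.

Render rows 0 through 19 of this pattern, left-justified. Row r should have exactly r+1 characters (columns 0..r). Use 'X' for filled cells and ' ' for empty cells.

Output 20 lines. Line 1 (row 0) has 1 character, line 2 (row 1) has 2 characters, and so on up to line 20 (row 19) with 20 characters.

Answer: X
XX
X X
XXXX
X   X
XX  XX
X X X X
XXXXXXXX
X       X
XX      XX
X X     X X
XXXX    XXXX
X   X   X   X
XX  XX  XX  XX
X X X X X X X X
XXXXXXXXXXXXXXXX
X               X
XX              XX
X X             X X
XXXX            XXXX

Derivation:
r0=0: X
r1=1: XX
r2=10: X X
r3=11: XXXX
r4=100: X   X
r5=101: XX  XX
r6=110: X X X X
r7=111: XXXXXXXX
r8=1000: X       X
r9=1001: XX      XX
r10=1010: X X     X X
r11=1011: XXXX    XXXX
r12=1100: X   X   X   X
r13=1101: XX  XX  XX  XX
r14=1110: X X X X X X X X
r15=1111: XXXXXXXXXXXXXXXX
r16=10000: X               X
r17=10001: XX              XX
r18=10010: X X             X X
r19=10011: XXXX            XXXX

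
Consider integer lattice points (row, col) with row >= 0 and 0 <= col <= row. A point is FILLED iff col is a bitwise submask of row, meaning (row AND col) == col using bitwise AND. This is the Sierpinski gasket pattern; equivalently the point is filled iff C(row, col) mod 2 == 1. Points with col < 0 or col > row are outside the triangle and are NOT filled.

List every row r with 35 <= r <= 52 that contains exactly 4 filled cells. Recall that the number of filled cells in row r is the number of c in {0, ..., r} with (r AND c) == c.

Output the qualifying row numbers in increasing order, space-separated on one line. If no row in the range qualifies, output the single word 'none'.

Row r has 2^popcount(r) filled cells, so we need popcount(r) = log2(4) = 2.
Scan r = 35..52 and keep those with exactly 2 one-bits:
r=35=100011 popcount=3 -> skip
r=36=100100 popcount=2 -> KEEP
r=37=100101 popcount=3 -> skip
r=38=100110 popcount=3 -> skip
r=39=100111 popcount=4 -> skip
r=40=101000 popcount=2 -> KEEP
r=41=101001 popcount=3 -> skip
r=42=101010 popcount=3 -> skip
r=43=101011 popcount=4 -> skip
r=44=101100 popcount=3 -> skip
r=45=101101 popcount=4 -> skip
r=46=101110 popcount=4 -> skip
r=47=101111 popcount=5 -> skip
r=48=110000 popcount=2 -> KEEP
r=49=110001 popcount=3 -> skip
r=50=110010 popcount=3 -> skip
r=51=110011 popcount=4 -> skip
r=52=110100 popcount=3 -> skip
Kept rows: 36 40 48

Answer: 36 40 48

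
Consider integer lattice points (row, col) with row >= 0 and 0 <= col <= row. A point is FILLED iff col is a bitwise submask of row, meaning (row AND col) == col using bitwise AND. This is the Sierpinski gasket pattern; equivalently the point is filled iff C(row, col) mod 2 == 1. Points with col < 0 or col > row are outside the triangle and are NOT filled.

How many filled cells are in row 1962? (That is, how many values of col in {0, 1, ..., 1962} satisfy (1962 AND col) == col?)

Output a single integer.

1962 in binary = 11110101010
popcount(1962) = number of 1-bits in 11110101010 = 7
A col c satisfies (1962 AND c) == c iff every set bit of c is also set in 1962; each of the 7 set bits of 1962 can independently be on or off in c.
count = 2^7 = 128

Answer: 128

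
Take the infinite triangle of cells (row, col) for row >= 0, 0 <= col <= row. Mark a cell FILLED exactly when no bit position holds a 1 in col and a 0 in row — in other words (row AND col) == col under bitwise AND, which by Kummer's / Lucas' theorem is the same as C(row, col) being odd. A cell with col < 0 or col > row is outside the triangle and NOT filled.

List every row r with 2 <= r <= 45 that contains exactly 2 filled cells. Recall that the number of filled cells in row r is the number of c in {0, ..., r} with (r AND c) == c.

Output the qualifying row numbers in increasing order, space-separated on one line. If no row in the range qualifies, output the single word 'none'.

Row r has 2^popcount(r) filled cells, so we need popcount(r) = log2(2) = 1.
Scan r = 2..45 and keep those with exactly 1 one-bits:
r=2=10 popcount=1 -> KEEP
r=3=11 popcount=2 -> skip
r=4=100 popcount=1 -> KEEP
r=5=101 popcount=2 -> skip
r=6=110 popcount=2 -> skip
r=7=111 popcount=3 -> skip
r=8=1000 popcount=1 -> KEEP
r=9=1001 popcount=2 -> skip
r=10=1010 popcount=2 -> skip
r=11=1011 popcount=3 -> skip
r=12=1100 popcount=2 -> skip
r=13=1101 popcount=3 -> skip
r=14=1110 popcount=3 -> skip
r=15=1111 popcount=4 -> skip
r=16=10000 popcount=1 -> KEEP
r=17=10001 popcount=2 -> skip
r=18=10010 popcount=2 -> skip
r=19=10011 popcount=3 -> skip
r=20=10100 popcount=2 -> skip
r=21=10101 popcount=3 -> skip
r=22=10110 popcount=3 -> skip
r=23=10111 popcount=4 -> skip
r=24=11000 popcount=2 -> skip
r=25=11001 popcount=3 -> skip
r=26=11010 popcount=3 -> skip
r=27=11011 popcount=4 -> skip
r=28=11100 popcount=3 -> skip
r=29=11101 popcount=4 -> skip
r=30=11110 popcount=4 -> skip
r=31=11111 popcount=5 -> skip
r=32=100000 popcount=1 -> KEEP
r=33=100001 popcount=2 -> skip
r=34=100010 popcount=2 -> skip
r=35=100011 popcount=3 -> skip
r=36=100100 popcount=2 -> skip
r=37=100101 popcount=3 -> skip
r=38=100110 popcount=3 -> skip
r=39=100111 popcount=4 -> skip
r=40=101000 popcount=2 -> skip
r=41=101001 popcount=3 -> skip
r=42=101010 popcount=3 -> skip
r=43=101011 popcount=4 -> skip
r=44=101100 popcount=3 -> skip
r=45=101101 popcount=4 -> skip
Kept rows: 2 4 8 16 32

Answer: 2 4 8 16 32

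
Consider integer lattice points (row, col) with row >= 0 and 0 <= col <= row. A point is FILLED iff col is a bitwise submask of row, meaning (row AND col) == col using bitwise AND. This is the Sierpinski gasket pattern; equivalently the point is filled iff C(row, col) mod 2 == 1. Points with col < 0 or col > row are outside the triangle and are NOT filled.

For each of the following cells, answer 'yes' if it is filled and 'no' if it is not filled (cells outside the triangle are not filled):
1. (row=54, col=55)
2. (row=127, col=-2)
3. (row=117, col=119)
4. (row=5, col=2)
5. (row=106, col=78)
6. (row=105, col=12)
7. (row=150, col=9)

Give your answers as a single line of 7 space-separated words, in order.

(54,55): col outside [0, 54] -> not filled
(127,-2): col outside [0, 127] -> not filled
(117,119): col outside [0, 117] -> not filled
(5,2): row=0b101, col=0b10, row AND col = 0b0 = 0; 0 != 2 -> empty
(106,78): row=0b1101010, col=0b1001110, row AND col = 0b1001010 = 74; 74 != 78 -> empty
(105,12): row=0b1101001, col=0b1100, row AND col = 0b1000 = 8; 8 != 12 -> empty
(150,9): row=0b10010110, col=0b1001, row AND col = 0b0 = 0; 0 != 9 -> empty

Answer: no no no no no no no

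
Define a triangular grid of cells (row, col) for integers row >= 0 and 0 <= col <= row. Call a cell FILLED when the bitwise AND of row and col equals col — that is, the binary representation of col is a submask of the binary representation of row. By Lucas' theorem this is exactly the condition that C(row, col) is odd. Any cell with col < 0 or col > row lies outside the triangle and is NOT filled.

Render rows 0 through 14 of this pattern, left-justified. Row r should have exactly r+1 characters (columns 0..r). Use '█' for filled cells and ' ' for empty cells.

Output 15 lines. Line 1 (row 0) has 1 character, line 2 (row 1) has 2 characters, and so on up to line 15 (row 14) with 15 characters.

r0=0: █
r1=1: ██
r2=10: █ █
r3=11: ████
r4=100: █   █
r5=101: ██  ██
r6=110: █ █ █ █
r7=111: ████████
r8=1000: █       █
r9=1001: ██      ██
r10=1010: █ █     █ █
r11=1011: ████    ████
r12=1100: █   █   █   █
r13=1101: ██  ██  ██  ██
r14=1110: █ █ █ █ █ █ █ █

Answer: █
██
█ █
████
█   █
██  ██
█ █ █ █
████████
█       █
██      ██
█ █     █ █
████    ████
█   █   █   █
██  ██  ██  ██
█ █ █ █ █ █ █ █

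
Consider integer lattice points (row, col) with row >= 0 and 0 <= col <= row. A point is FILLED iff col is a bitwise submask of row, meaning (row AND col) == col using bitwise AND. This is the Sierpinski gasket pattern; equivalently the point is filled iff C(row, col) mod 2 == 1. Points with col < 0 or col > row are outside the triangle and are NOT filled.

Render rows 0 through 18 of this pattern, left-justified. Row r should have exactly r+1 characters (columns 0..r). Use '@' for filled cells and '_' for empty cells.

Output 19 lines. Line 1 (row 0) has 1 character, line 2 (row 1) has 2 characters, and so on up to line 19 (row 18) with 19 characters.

Answer: @
@@
@_@
@@@@
@___@
@@__@@
@_@_@_@
@@@@@@@@
@_______@
@@______@@
@_@_____@_@
@@@@____@@@@
@___@___@___@
@@__@@__@@__@@
@_@_@_@_@_@_@_@
@@@@@@@@@@@@@@@@
@_______________@
@@______________@@
@_@_____________@_@

Derivation:
r0=0: @
r1=1: @@
r2=10: @_@
r3=11: @@@@
r4=100: @___@
r5=101: @@__@@
r6=110: @_@_@_@
r7=111: @@@@@@@@
r8=1000: @_______@
r9=1001: @@______@@
r10=1010: @_@_____@_@
r11=1011: @@@@____@@@@
r12=1100: @___@___@___@
r13=1101: @@__@@__@@__@@
r14=1110: @_@_@_@_@_@_@_@
r15=1111: @@@@@@@@@@@@@@@@
r16=10000: @_______________@
r17=10001: @@______________@@
r18=10010: @_@_____________@_@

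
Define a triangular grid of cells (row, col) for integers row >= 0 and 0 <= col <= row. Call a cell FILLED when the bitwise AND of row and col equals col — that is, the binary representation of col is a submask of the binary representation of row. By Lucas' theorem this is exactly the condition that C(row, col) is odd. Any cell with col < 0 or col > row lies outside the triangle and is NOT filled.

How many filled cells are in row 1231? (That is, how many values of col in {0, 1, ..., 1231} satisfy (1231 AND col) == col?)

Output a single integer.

1231 in binary = 10011001111
popcount(1231) = number of 1-bits in 10011001111 = 7
A col c satisfies (1231 AND c) == c iff every set bit of c is also set in 1231; each of the 7 set bits of 1231 can independently be on or off in c.
count = 2^7 = 128

Answer: 128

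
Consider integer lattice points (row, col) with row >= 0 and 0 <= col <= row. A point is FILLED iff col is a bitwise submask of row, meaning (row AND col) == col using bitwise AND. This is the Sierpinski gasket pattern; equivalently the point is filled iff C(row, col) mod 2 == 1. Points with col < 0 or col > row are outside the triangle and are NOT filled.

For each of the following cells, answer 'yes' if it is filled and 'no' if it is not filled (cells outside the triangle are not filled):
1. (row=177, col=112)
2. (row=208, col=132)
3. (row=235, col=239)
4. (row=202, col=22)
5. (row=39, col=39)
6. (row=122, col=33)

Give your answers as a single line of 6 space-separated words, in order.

Answer: no no no no yes no

Derivation:
(177,112): row=0b10110001, col=0b1110000, row AND col = 0b110000 = 48; 48 != 112 -> empty
(208,132): row=0b11010000, col=0b10000100, row AND col = 0b10000000 = 128; 128 != 132 -> empty
(235,239): col outside [0, 235] -> not filled
(202,22): row=0b11001010, col=0b10110, row AND col = 0b10 = 2; 2 != 22 -> empty
(39,39): row=0b100111, col=0b100111, row AND col = 0b100111 = 39; 39 == 39 -> filled
(122,33): row=0b1111010, col=0b100001, row AND col = 0b100000 = 32; 32 != 33 -> empty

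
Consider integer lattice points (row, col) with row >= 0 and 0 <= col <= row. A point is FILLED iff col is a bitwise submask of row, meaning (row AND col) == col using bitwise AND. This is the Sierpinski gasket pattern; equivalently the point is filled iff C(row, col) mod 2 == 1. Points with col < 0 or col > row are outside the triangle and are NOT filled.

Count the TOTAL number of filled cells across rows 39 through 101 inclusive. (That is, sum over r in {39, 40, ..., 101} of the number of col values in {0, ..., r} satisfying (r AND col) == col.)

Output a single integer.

r39=100111 pc4: +16 =16
r40=101000 pc2: +4 =20
r41=101001 pc3: +8 =28
r42=101010 pc3: +8 =36
r43=101011 pc4: +16 =52
r44=101100 pc3: +8 =60
r45=101101 pc4: +16 =76
r46=101110 pc4: +16 =92
r47=101111 pc5: +32 =124
r48=110000 pc2: +4 =128
r49=110001 pc3: +8 =136
r50=110010 pc3: +8 =144
r51=110011 pc4: +16 =160
r52=110100 pc3: +8 =168
r53=110101 pc4: +16 =184
r54=110110 pc4: +16 =200
r55=110111 pc5: +32 =232
r56=111000 pc3: +8 =240
r57=111001 pc4: +16 =256
r58=111010 pc4: +16 =272
r59=111011 pc5: +32 =304
r60=111100 pc4: +16 =320
r61=111101 pc5: +32 =352
r62=111110 pc5: +32 =384
r63=111111 pc6: +64 =448
r64=1000000 pc1: +2 =450
r65=1000001 pc2: +4 =454
r66=1000010 pc2: +4 =458
r67=1000011 pc3: +8 =466
r68=1000100 pc2: +4 =470
r69=1000101 pc3: +8 =478
r70=1000110 pc3: +8 =486
r71=1000111 pc4: +16 =502
r72=1001000 pc2: +4 =506
r73=1001001 pc3: +8 =514
r74=1001010 pc3: +8 =522
r75=1001011 pc4: +16 =538
r76=1001100 pc3: +8 =546
r77=1001101 pc4: +16 =562
r78=1001110 pc4: +16 =578
r79=1001111 pc5: +32 =610
r80=1010000 pc2: +4 =614
r81=1010001 pc3: +8 =622
r82=1010010 pc3: +8 =630
r83=1010011 pc4: +16 =646
r84=1010100 pc3: +8 =654
r85=1010101 pc4: +16 =670
r86=1010110 pc4: +16 =686
r87=1010111 pc5: +32 =718
r88=1011000 pc3: +8 =726
r89=1011001 pc4: +16 =742
r90=1011010 pc4: +16 =758
r91=1011011 pc5: +32 =790
r92=1011100 pc4: +16 =806
r93=1011101 pc5: +32 =838
r94=1011110 pc5: +32 =870
r95=1011111 pc6: +64 =934
r96=1100000 pc2: +4 =938
r97=1100001 pc3: +8 =946
r98=1100010 pc3: +8 =954
r99=1100011 pc4: +16 =970
r100=1100100 pc3: +8 =978
r101=1100101 pc4: +16 =994

Answer: 994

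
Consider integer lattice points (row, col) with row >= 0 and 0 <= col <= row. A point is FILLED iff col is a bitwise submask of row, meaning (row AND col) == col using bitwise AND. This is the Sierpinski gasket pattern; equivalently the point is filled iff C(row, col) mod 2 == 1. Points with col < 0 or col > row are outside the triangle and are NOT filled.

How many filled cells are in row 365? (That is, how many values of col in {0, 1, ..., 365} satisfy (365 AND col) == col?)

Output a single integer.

Answer: 64

Derivation:
365 in binary = 101101101
popcount(365) = number of 1-bits in 101101101 = 6
A col c satisfies (365 AND c) == c iff every set bit of c is also set in 365; each of the 6 set bits of 365 can independently be on or off in c.
count = 2^6 = 64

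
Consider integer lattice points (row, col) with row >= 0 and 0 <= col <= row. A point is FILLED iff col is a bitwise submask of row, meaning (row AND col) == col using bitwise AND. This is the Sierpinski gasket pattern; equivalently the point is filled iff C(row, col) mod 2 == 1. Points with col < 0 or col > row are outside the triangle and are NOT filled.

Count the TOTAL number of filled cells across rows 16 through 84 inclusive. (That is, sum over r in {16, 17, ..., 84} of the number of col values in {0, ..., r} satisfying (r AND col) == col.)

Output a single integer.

Answer: 854

Derivation:
r16=10000 pc1: +2 =2
r17=10001 pc2: +4 =6
r18=10010 pc2: +4 =10
r19=10011 pc3: +8 =18
r20=10100 pc2: +4 =22
r21=10101 pc3: +8 =30
r22=10110 pc3: +8 =38
r23=10111 pc4: +16 =54
r24=11000 pc2: +4 =58
r25=11001 pc3: +8 =66
r26=11010 pc3: +8 =74
r27=11011 pc4: +16 =90
r28=11100 pc3: +8 =98
r29=11101 pc4: +16 =114
r30=11110 pc4: +16 =130
r31=11111 pc5: +32 =162
r32=100000 pc1: +2 =164
r33=100001 pc2: +4 =168
r34=100010 pc2: +4 =172
r35=100011 pc3: +8 =180
r36=100100 pc2: +4 =184
r37=100101 pc3: +8 =192
r38=100110 pc3: +8 =200
r39=100111 pc4: +16 =216
r40=101000 pc2: +4 =220
r41=101001 pc3: +8 =228
r42=101010 pc3: +8 =236
r43=101011 pc4: +16 =252
r44=101100 pc3: +8 =260
r45=101101 pc4: +16 =276
r46=101110 pc4: +16 =292
r47=101111 pc5: +32 =324
r48=110000 pc2: +4 =328
r49=110001 pc3: +8 =336
r50=110010 pc3: +8 =344
r51=110011 pc4: +16 =360
r52=110100 pc3: +8 =368
r53=110101 pc4: +16 =384
r54=110110 pc4: +16 =400
r55=110111 pc5: +32 =432
r56=111000 pc3: +8 =440
r57=111001 pc4: +16 =456
r58=111010 pc4: +16 =472
r59=111011 pc5: +32 =504
r60=111100 pc4: +16 =520
r61=111101 pc5: +32 =552
r62=111110 pc5: +32 =584
r63=111111 pc6: +64 =648
r64=1000000 pc1: +2 =650
r65=1000001 pc2: +4 =654
r66=1000010 pc2: +4 =658
r67=1000011 pc3: +8 =666
r68=1000100 pc2: +4 =670
r69=1000101 pc3: +8 =678
r70=1000110 pc3: +8 =686
r71=1000111 pc4: +16 =702
r72=1001000 pc2: +4 =706
r73=1001001 pc3: +8 =714
r74=1001010 pc3: +8 =722
r75=1001011 pc4: +16 =738
r76=1001100 pc3: +8 =746
r77=1001101 pc4: +16 =762
r78=1001110 pc4: +16 =778
r79=1001111 pc5: +32 =810
r80=1010000 pc2: +4 =814
r81=1010001 pc3: +8 =822
r82=1010010 pc3: +8 =830
r83=1010011 pc4: +16 =846
r84=1010100 pc3: +8 =854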